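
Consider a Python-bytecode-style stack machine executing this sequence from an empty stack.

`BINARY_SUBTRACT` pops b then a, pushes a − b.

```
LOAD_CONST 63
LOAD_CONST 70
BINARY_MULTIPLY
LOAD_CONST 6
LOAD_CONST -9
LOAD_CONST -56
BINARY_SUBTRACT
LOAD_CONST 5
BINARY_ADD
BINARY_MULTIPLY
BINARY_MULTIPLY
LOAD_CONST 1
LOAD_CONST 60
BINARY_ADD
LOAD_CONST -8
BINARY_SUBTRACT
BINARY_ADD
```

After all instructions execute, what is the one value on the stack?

1375989

LOAD_CONST 63   : [63]
LOAD_CONST 70   : [63, 70]
BINARY_MULTIPLY : [4410]
LOAD_CONST 6    : [4410, 6]
LOAD_CONST -9   : [4410, 6, -9]
LOAD_CONST -56  : [4410, 6, -9, -56]
BINARY_SUBTRACT : [4410, 6, 47]
LOAD_CONST 5    : [4410, 6, 47, 5]
BINARY_ADD      : [4410, 6, 52]
BINARY_MULTIPLY : [4410, 312]
BINARY_MULTIPLY : [1375920]
LOAD_CONST 1    : [1375920, 1]
LOAD_CONST 60   : [1375920, 1, 60]
BINARY_ADD      : [1375920, 61]
LOAD_CONST -8   : [1375920, 61, -8]
BINARY_SUBTRACT : [1375920, 69]
BINARY_ADD      : [1375989]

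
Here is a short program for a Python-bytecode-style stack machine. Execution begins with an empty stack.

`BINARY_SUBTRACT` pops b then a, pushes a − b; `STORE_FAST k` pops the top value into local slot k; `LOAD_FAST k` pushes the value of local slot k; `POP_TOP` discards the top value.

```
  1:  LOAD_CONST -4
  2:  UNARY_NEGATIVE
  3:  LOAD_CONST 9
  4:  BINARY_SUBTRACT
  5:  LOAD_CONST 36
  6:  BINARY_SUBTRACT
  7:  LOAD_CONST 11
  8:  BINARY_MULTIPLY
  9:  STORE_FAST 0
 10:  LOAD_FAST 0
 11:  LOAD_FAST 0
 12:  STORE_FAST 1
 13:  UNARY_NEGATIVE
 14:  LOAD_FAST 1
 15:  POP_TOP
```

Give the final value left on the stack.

LOAD_CONST -4   → -4
UNARY_NEGATIVE  → 4
LOAD_CONST 9    → 4 9
BINARY_SUBTRACT → -5
LOAD_CONST 36   → -5 36
BINARY_SUBTRACT → -41
LOAD_CONST 11   → -41 11
BINARY_MULTIPLY → -451
STORE_FAST 0    → (empty)
LOAD_FAST 0     → -451
LOAD_FAST 0     → -451 -451
STORE_FAST 1    → -451
UNARY_NEGATIVE  → 451
LOAD_FAST 1     → 451 -451
POP_TOP         → 451

451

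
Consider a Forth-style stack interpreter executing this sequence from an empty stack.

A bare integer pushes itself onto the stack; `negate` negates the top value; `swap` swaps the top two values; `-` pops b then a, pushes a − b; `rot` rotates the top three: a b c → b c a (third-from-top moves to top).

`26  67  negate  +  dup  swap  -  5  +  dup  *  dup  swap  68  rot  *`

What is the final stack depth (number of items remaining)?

2

26     -> 26
67     -> 26 67
negate -> 26 -67
+      -> -41
dup    -> -41 -41
swap   -> -41 -41
-      -> 0
5      -> 0 5
+      -> 5
dup    -> 5 5
*      -> 25
dup    -> 25 25
swap   -> 25 25
68     -> 25 25 68
rot    -> 25 68 25
*      -> 25 1700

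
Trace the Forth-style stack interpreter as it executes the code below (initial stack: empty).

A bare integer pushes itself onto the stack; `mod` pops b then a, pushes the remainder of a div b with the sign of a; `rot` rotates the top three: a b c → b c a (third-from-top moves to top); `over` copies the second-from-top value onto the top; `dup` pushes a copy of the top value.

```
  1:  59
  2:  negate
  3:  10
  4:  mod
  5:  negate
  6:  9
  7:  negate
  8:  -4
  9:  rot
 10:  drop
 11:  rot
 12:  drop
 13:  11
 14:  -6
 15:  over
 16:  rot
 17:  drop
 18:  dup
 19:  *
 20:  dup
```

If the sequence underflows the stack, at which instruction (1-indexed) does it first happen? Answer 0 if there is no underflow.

11

59     → 59
negate → -59
10     → -59 10
mod    → -9
negate → 9
9      → 9 9
negate → 9 -9
-4     → 9 -9 -4
rot    → -9 -4 9
drop   → -9 -4
rot  — needs 3 operands, stack has 2 → underflow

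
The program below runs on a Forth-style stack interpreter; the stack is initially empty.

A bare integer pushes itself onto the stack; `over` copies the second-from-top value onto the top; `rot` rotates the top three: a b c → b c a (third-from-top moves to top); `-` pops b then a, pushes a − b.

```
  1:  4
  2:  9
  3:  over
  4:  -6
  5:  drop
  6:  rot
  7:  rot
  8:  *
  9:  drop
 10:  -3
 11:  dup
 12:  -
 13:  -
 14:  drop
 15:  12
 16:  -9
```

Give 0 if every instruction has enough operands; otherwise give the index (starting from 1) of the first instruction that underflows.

0

4     4
9     4 9
over  4 9 4
-6    4 9 4 -6
drop  4 9 4
rot   9 4 4
rot   4 4 9
*     4 36
drop  4
-3    4 -3
dup   4 -3 -3
-     4 0
-     4
drop  (empty)
12    12
-9    12 -9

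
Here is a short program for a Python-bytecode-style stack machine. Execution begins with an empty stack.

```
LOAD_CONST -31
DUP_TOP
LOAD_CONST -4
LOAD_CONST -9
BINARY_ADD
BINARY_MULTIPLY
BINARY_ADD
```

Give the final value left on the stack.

372

LOAD_CONST -31  : -31
DUP_TOP         : -31 -31
LOAD_CONST -4   : -31 -31 -4
LOAD_CONST -9   : -31 -31 -4 -9
BINARY_ADD      : -31 -31 -13
BINARY_MULTIPLY : -31 403
BINARY_ADD      : 372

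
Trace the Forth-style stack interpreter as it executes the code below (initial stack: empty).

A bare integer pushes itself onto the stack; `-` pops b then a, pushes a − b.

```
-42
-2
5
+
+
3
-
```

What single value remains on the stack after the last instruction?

-42

-42 : [-42]
-2  : [-42, -2]
5   : [-42, -2, 5]
+   : [-42, 3]
+   : [-39]
3   : [-39, 3]
-   : [-42]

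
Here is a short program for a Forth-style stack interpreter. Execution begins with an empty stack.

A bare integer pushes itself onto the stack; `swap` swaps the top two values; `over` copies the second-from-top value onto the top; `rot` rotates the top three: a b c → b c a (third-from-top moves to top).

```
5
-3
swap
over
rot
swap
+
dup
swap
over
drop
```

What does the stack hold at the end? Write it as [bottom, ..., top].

[5, -6, -6]

5    -> [5]
-3   -> [5, -3]
swap -> [-3, 5]
over -> [-3, 5, -3]
rot  -> [5, -3, -3]
swap -> [5, -3, -3]
+    -> [5, -6]
dup  -> [5, -6, -6]
swap -> [5, -6, -6]
over -> [5, -6, -6, -6]
drop -> [5, -6, -6]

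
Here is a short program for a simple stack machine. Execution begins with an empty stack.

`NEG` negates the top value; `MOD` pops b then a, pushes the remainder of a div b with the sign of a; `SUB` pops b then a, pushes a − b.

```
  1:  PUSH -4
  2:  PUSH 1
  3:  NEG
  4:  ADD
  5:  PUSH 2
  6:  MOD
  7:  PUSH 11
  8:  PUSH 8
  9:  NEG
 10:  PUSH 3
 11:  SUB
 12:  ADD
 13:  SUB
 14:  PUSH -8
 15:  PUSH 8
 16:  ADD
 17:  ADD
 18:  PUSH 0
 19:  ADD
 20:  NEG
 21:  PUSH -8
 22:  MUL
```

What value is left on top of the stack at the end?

-8

PUSH -4 -> [-4]
PUSH 1  -> [-4, 1]
NEG     -> [-4, -1]
ADD     -> [-5]
PUSH 2  -> [-5, 2]
MOD     -> [-1]
PUSH 11 -> [-1, 11]
PUSH 8  -> [-1, 11, 8]
NEG     -> [-1, 11, -8]
PUSH 3  -> [-1, 11, -8, 3]
SUB     -> [-1, 11, -11]
ADD     -> [-1, 0]
SUB     -> [-1]
PUSH -8 -> [-1, -8]
PUSH 8  -> [-1, -8, 8]
ADD     -> [-1, 0]
ADD     -> [-1]
PUSH 0  -> [-1, 0]
ADD     -> [-1]
NEG     -> [1]
PUSH -8 -> [1, -8]
MUL     -> [-8]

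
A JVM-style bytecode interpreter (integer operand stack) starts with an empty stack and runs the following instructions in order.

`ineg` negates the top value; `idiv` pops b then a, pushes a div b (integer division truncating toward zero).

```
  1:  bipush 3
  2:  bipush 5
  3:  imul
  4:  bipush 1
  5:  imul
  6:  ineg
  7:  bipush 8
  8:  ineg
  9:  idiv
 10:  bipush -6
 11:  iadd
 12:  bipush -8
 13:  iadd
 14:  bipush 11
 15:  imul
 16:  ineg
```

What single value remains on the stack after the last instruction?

bipush 3  -> 3
bipush 5  -> 3 5
imul      -> 15
bipush 1  -> 15 1
imul      -> 15
ineg      -> -15
bipush 8  -> -15 8
ineg      -> -15 -8
idiv      -> 1
bipush -6 -> 1 -6
iadd      -> -5
bipush -8 -> -5 -8
iadd      -> -13
bipush 11 -> -13 11
imul      -> -143
ineg      -> 143

143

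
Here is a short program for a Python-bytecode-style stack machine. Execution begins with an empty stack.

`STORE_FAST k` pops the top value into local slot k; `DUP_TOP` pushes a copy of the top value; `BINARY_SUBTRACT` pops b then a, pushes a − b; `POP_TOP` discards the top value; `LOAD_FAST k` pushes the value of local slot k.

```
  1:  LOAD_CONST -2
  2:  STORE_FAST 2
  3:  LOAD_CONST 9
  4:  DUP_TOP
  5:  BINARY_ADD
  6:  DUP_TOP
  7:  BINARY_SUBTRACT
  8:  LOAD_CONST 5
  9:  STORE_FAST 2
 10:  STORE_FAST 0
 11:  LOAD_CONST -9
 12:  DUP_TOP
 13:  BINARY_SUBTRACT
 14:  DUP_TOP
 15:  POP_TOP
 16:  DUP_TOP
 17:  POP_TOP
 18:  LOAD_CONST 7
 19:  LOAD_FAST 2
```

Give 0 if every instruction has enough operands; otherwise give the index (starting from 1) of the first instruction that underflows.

0

LOAD_CONST -2   -> [-2]
STORE_FAST 2    -> []
LOAD_CONST 9    -> [9]
DUP_TOP         -> [9, 9]
BINARY_ADD      -> [18]
DUP_TOP         -> [18, 18]
BINARY_SUBTRACT -> [0]
LOAD_CONST 5    -> [0, 5]
STORE_FAST 2    -> [0]
STORE_FAST 0    -> []
LOAD_CONST -9   -> [-9]
DUP_TOP         -> [-9, -9]
BINARY_SUBTRACT -> [0]
DUP_TOP         -> [0, 0]
POP_TOP         -> [0]
DUP_TOP         -> [0, 0]
POP_TOP         -> [0]
LOAD_CONST 7    -> [0, 7]
LOAD_FAST 2     -> [0, 7, 5]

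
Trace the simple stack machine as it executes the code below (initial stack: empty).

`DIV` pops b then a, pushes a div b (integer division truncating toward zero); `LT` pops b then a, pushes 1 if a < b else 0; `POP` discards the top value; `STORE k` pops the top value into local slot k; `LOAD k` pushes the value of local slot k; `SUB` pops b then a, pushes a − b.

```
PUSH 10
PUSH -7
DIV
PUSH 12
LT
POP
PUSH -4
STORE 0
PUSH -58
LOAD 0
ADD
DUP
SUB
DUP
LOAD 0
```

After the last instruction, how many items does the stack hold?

3

PUSH 10   10
PUSH -7   10 -7
DIV       -1
PUSH 12   -1 12
LT        1
POP       (empty)
PUSH -4   -4
STORE 0   (empty)
PUSH -58  -58
LOAD 0    -58 -4
ADD       -62
DUP       -62 -62
SUB       0
DUP       0 0
LOAD 0    0 0 -4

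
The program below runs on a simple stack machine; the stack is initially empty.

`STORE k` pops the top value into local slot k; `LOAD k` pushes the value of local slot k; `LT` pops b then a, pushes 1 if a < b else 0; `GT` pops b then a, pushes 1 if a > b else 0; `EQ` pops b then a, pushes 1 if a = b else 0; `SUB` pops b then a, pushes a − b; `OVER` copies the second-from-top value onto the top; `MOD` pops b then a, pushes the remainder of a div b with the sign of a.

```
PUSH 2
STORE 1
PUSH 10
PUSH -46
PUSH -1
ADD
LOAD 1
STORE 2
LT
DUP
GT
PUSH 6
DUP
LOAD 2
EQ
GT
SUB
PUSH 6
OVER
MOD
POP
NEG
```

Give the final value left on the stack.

1

PUSH 2   → 2
STORE 1  → (empty)
PUSH 10  → 10
PUSH -46 → 10 -46
PUSH -1  → 10 -46 -1
ADD      → 10 -47
LOAD 1   → 10 -47 2
STORE 2  → 10 -47
LT       → 0
DUP      → 0 0
GT       → 0
PUSH 6   → 0 6
DUP      → 0 6 6
LOAD 2   → 0 6 6 2
EQ       → 0 6 0
GT       → 0 1
SUB      → -1
PUSH 6   → -1 6
OVER     → -1 6 -1
MOD      → -1 0
POP      → -1
NEG      → 1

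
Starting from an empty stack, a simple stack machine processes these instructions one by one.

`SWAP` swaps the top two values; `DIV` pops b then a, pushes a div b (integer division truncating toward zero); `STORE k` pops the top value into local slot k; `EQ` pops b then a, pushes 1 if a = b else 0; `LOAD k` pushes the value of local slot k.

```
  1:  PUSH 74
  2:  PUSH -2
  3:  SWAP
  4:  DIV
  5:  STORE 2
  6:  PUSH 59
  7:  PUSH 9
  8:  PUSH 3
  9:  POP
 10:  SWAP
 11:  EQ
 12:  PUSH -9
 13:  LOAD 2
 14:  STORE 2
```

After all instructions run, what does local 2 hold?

PUSH 74 → 74
PUSH -2 → 74 -2
SWAP    → -2 74
DIV     → 0
STORE 2 → (empty)
PUSH 59 → 59
PUSH 9  → 59 9
PUSH 3  → 59 9 3
POP     → 59 9
SWAP    → 9 59
EQ      → 0
PUSH -9 → 0 -9
LOAD 2  → 0 -9 0
STORE 2 → 0 -9

0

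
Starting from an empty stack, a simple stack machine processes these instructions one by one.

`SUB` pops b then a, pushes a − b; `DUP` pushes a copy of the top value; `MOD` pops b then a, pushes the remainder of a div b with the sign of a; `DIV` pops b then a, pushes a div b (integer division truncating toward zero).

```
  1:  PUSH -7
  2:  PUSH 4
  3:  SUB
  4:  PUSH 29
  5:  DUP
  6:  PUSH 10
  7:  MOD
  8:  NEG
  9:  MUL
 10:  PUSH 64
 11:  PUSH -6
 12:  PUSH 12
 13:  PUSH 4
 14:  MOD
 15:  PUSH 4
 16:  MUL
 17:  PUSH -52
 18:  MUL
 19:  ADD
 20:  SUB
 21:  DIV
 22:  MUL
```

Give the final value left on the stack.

33

PUSH -7   [-7]
PUSH 4    [-7, 4]
SUB       [-11]
PUSH 29   [-11, 29]
DUP       [-11, 29, 29]
PUSH 10   [-11, 29, 29, 10]
MOD       [-11, 29, 9]
NEG       [-11, 29, -9]
MUL       [-11, -261]
PUSH 64   [-11, -261, 64]
PUSH -6   [-11, -261, 64, -6]
PUSH 12   [-11, -261, 64, -6, 12]
PUSH 4    [-11, -261, 64, -6, 12, 4]
MOD       [-11, -261, 64, -6, 0]
PUSH 4    [-11, -261, 64, -6, 0, 4]
MUL       [-11, -261, 64, -6, 0]
PUSH -52  [-11, -261, 64, -6, 0, -52]
MUL       [-11, -261, 64, -6, 0]
ADD       [-11, -261, 64, -6]
SUB       [-11, -261, 70]
DIV       [-11, -3]
MUL       [33]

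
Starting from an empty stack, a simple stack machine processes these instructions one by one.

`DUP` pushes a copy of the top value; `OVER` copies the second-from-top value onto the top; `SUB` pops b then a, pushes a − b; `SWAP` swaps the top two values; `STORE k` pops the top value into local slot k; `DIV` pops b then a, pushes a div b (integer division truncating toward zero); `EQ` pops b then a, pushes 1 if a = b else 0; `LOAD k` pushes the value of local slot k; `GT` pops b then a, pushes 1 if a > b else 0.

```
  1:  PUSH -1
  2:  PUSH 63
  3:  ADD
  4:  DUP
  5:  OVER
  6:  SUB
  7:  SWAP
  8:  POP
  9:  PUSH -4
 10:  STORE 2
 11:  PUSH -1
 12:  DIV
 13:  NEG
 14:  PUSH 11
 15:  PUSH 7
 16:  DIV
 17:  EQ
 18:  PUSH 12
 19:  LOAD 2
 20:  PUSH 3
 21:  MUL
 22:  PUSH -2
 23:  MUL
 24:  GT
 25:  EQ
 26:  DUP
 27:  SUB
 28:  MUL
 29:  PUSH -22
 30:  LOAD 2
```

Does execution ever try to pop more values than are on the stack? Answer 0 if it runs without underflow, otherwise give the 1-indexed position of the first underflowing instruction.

28

PUSH -1 -> -1
PUSH 63 -> -1 63
ADD     -> 62
DUP     -> 62 62
OVER    -> 62 62 62
SUB     -> 62 0
SWAP    -> 0 62
POP     -> 0
PUSH -4 -> 0 -4
STORE 2 -> 0
PUSH -1 -> 0 -1
DIV     -> 0
NEG     -> 0
PUSH 11 -> 0 11
PUSH 7  -> 0 11 7
DIV     -> 0 1
EQ      -> 0
PUSH 12 -> 0 12
LOAD 2  -> 0 12 -4
PUSH 3  -> 0 12 -4 3
MUL     -> 0 12 -12
PUSH -2 -> 0 12 -12 -2
MUL     -> 0 12 24
GT      -> 0 0
EQ      -> 1
DUP     -> 1 1
SUB     -> 0
MUL  — needs 2 operands, stack has 1 → underflow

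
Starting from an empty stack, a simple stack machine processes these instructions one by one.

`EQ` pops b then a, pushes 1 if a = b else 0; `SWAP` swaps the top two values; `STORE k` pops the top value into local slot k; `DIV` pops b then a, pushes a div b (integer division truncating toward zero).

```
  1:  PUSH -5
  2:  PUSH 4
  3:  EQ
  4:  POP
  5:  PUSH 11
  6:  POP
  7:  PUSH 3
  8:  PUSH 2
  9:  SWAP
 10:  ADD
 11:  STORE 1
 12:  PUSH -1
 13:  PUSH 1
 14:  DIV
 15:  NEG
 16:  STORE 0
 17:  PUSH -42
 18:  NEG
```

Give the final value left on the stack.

PUSH -5  : -5
PUSH 4   : -5 4
EQ       : 0
POP      : (empty)
PUSH 11  : 11
POP      : (empty)
PUSH 3   : 3
PUSH 2   : 3 2
SWAP     : 2 3
ADD      : 5
STORE 1  : (empty)
PUSH -1  : -1
PUSH 1   : -1 1
DIV      : -1
NEG      : 1
STORE 0  : (empty)
PUSH -42 : -42
NEG      : 42

42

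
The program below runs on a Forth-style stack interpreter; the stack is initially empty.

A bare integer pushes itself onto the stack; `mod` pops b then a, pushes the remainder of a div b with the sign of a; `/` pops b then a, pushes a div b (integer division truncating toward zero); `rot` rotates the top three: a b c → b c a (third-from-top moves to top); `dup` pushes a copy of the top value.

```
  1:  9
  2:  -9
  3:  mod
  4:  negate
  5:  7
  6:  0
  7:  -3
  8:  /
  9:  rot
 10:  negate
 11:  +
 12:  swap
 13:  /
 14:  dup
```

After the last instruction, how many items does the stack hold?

9      -> [9]
-9     -> [9, -9]
mod    -> [0]
negate -> [0]
7      -> [0, 7]
0      -> [0, 7, 0]
-3     -> [0, 7, 0, -3]
/      -> [0, 7, 0]
rot    -> [7, 0, 0]
negate -> [7, 0, 0]
+      -> [7, 0]
swap   -> [0, 7]
/      -> [0]
dup    -> [0, 0]

2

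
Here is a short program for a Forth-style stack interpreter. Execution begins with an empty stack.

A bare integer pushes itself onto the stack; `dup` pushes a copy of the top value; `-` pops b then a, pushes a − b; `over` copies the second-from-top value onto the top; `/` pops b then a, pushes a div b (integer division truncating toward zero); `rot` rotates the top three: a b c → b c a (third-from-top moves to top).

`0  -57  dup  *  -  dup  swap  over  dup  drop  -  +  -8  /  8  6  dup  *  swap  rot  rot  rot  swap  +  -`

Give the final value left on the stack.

362

0    → [0]
-57  → [0, -57]
dup  → [0, -57, -57]
*    → [0, 3249]
-    → [-3249]
dup  → [-3249, -3249]
swap → [-3249, -3249]
over → [-3249, -3249, -3249]
dup  → [-3249, -3249, -3249, -3249]
drop → [-3249, -3249, -3249]
-    → [-3249, 0]
+    → [-3249]
-8   → [-3249, -8]
/    → [406]
8    → [406, 8]
6    → [406, 8, 6]
dup  → [406, 8, 6, 6]
*    → [406, 8, 36]
swap → [406, 36, 8]
rot  → [36, 8, 406]
rot  → [8, 406, 36]
rot  → [406, 36, 8]
swap → [406, 8, 36]
+    → [406, 44]
-    → [362]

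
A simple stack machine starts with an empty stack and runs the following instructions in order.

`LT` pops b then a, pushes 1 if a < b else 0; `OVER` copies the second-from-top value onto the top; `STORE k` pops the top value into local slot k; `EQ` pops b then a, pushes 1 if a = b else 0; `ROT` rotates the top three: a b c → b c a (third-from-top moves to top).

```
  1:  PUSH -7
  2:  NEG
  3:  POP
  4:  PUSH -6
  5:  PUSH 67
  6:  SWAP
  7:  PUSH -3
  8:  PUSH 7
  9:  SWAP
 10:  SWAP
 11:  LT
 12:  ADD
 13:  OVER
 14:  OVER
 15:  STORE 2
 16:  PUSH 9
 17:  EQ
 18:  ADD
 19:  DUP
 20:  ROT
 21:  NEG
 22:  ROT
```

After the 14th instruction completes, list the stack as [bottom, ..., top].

[67, -5, 67, -5]

PUSH -7  -7
NEG      7
POP      (empty)
PUSH -6  -6
PUSH 67  -6 67
SWAP     67 -6
PUSH -3  67 -6 -3
PUSH 7   67 -6 -3 7
SWAP     67 -6 7 -3
SWAP     67 -6 -3 7
LT       67 -6 1
ADD      67 -5
OVER     67 -5 67
OVER     67 -5 67 -5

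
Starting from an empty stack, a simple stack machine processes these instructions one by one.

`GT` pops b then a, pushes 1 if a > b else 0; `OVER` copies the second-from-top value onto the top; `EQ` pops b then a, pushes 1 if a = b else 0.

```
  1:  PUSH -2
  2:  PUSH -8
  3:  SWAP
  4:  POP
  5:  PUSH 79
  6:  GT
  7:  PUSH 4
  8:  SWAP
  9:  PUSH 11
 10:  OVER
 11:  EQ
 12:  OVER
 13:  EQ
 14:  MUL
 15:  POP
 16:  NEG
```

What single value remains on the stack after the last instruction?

-4

PUSH -2  -2
PUSH -8  -2 -8
SWAP     -8 -2
POP      -8
PUSH 79  -8 79
GT       0
PUSH 4   0 4
SWAP     4 0
PUSH 11  4 0 11
OVER     4 0 11 0
EQ       4 0 0
OVER     4 0 0 0
EQ       4 0 1
MUL      4 0
POP      4
NEG      -4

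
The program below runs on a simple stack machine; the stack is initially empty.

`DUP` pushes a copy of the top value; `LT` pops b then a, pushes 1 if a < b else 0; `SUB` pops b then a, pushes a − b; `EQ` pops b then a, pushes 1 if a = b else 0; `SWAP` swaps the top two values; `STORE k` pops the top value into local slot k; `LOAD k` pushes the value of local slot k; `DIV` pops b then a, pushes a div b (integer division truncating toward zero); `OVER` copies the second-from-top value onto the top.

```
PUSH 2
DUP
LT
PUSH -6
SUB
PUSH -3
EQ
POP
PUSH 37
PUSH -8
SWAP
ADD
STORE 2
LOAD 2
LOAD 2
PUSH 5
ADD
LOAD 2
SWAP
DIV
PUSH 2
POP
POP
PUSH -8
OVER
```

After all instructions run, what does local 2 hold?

29

PUSH 2   2
DUP      2 2
LT       0
PUSH -6  0 -6
SUB      6
PUSH -3  6 -3
EQ       0
POP      (empty)
PUSH 37  37
PUSH -8  37 -8
SWAP     -8 37
ADD      29
STORE 2  (empty)
LOAD 2   29
LOAD 2   29 29
PUSH 5   29 29 5
ADD      29 34
LOAD 2   29 34 29
SWAP     29 29 34
DIV      29 0
PUSH 2   29 0 2
POP      29 0
POP      29
PUSH -8  29 -8
OVER     29 -8 29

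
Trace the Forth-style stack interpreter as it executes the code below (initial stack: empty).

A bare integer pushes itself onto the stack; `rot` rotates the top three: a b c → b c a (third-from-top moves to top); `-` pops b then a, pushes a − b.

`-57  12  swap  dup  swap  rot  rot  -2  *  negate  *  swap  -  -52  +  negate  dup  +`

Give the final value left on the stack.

-57    -> -57
12     -> -57 12
swap   -> 12 -57
dup    -> 12 -57 -57
swap   -> 12 -57 -57
rot    -> -57 -57 12
rot    -> -57 12 -57
-2     -> -57 12 -57 -2
*      -> -57 12 114
negate -> -57 12 -114
*      -> -57 -1368
swap   -> -1368 -57
-      -> -1311
-52    -> -1311 -52
+      -> -1363
negate -> 1363
dup    -> 1363 1363
+      -> 2726

2726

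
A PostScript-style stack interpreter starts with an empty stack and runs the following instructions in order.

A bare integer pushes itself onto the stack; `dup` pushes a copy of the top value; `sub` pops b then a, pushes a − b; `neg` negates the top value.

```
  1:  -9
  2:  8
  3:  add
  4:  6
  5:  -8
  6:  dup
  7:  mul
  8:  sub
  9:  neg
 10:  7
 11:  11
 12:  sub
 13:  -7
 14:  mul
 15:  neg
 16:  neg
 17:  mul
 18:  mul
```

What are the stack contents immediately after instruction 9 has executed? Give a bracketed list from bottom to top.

[-1, 58]

-9   -9
8    -9 8
add  -1
6    -1 6
-8   -1 6 -8
dup  -1 6 -8 -8
mul  -1 6 64
sub  -1 -58
neg  -1 58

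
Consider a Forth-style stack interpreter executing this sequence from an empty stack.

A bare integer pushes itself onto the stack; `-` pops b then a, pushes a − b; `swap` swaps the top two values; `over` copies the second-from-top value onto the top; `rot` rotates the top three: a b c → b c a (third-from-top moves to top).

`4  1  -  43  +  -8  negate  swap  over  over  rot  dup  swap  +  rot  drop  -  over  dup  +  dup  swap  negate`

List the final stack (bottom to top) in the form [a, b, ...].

[8, -46, 16, -16]

4      → [4]
1      → [4, 1]
-      → [3]
43     → [3, 43]
+      → [46]
-8     → [46, -8]
negate → [46, 8]
swap   → [8, 46]
over   → [8, 46, 8]
over   → [8, 46, 8, 46]
rot    → [8, 8, 46, 46]
dup    → [8, 8, 46, 46, 46]
swap   → [8, 8, 46, 46, 46]
+      → [8, 8, 46, 92]
rot    → [8, 46, 92, 8]
drop   → [8, 46, 92]
-      → [8, -46]
over   → [8, -46, 8]
dup    → [8, -46, 8, 8]
+      → [8, -46, 16]
dup    → [8, -46, 16, 16]
swap   → [8, -46, 16, 16]
negate → [8, -46, 16, -16]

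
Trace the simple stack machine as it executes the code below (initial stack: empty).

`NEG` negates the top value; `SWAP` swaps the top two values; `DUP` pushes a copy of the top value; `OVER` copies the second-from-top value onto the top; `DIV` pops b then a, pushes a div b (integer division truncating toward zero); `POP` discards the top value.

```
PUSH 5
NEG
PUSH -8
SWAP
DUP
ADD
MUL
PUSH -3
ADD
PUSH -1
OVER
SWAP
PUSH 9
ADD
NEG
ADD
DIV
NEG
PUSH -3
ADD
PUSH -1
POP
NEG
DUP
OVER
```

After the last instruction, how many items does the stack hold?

3

PUSH 5   5
NEG      -5
PUSH -8  -5 -8
SWAP     -8 -5
DUP      -8 -5 -5
ADD      -8 -10
MUL      80
PUSH -3  80 -3
ADD      77
PUSH -1  77 -1
OVER     77 -1 77
SWAP     77 77 -1
PUSH 9   77 77 -1 9
ADD      77 77 8
NEG      77 77 -8
ADD      77 69
DIV      1
NEG      -1
PUSH -3  -1 -3
ADD      -4
PUSH -1  -4 -1
POP      -4
NEG      4
DUP      4 4
OVER     4 4 4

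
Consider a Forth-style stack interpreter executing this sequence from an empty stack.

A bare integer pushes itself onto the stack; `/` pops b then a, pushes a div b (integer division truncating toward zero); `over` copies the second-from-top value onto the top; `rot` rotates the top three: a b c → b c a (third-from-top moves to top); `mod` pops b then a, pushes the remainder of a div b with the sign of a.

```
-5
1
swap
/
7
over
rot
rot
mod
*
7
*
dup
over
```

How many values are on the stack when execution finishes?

-5   : [-5]
1    : [-5, 1]
swap : [1, -5]
/    : [0]
7    : [0, 7]
over : [0, 7, 0]
rot  : [7, 0, 0]
rot  : [0, 0, 7]
mod  : [0, 0]
*    : [0]
7    : [0, 7]
*    : [0]
dup  : [0, 0]
over : [0, 0, 0]

3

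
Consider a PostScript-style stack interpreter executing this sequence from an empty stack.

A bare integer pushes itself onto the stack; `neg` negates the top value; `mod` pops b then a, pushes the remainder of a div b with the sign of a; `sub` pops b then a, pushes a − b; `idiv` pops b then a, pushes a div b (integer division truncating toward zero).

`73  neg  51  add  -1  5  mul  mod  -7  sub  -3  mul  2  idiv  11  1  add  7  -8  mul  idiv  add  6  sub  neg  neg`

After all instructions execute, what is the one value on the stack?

73    73
neg   -73
51    -73 51
add   -22
-1    -22 -1
5     -22 -1 5
mul   -22 -5
mod   -2
-7    -2 -7
sub   5
-3    5 -3
mul   -15
2     -15 2
idiv  -7
11    -7 11
1     -7 11 1
add   -7 12
7     -7 12 7
-8    -7 12 7 -8
mul   -7 12 -56
idiv  -7 0
add   -7
6     -7 6
sub   -13
neg   13
neg   -13

-13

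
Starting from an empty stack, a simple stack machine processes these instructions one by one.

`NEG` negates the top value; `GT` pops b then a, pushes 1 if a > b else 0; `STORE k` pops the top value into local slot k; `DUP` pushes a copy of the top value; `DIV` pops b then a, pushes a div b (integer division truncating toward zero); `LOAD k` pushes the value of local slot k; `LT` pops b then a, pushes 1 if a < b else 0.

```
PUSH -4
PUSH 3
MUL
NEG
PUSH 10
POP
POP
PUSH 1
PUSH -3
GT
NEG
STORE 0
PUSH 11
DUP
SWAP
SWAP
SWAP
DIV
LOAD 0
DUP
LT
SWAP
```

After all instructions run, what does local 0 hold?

-1

PUSH -4 : [-4]
PUSH 3  : [-4, 3]
MUL     : [-12]
NEG     : [12]
PUSH 10 : [12, 10]
POP     : [12]
POP     : []
PUSH 1  : [1]
PUSH -3 : [1, -3]
GT      : [1]
NEG     : [-1]
STORE 0 : []
PUSH 11 : [11]
DUP     : [11, 11]
SWAP    : [11, 11]
SWAP    : [11, 11]
SWAP    : [11, 11]
DIV     : [1]
LOAD 0  : [1, -1]
DUP     : [1, -1, -1]
LT      : [1, 0]
SWAP    : [0, 1]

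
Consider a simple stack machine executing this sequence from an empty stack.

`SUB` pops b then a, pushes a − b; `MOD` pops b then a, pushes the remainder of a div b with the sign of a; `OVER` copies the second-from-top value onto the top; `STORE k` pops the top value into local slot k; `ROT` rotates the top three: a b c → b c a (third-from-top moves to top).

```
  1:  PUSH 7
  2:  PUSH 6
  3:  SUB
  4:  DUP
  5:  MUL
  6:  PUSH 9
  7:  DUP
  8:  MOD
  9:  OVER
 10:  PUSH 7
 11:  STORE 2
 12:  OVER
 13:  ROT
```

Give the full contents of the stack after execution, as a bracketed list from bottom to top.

PUSH 7  → 7
PUSH 6  → 7 6
SUB     → 1
DUP     → 1 1
MUL     → 1
PUSH 9  → 1 9
DUP     → 1 9 9
MOD     → 1 0
OVER    → 1 0 1
PUSH 7  → 1 0 1 7
STORE 2 → 1 0 1
OVER    → 1 0 1 0
ROT     → 1 1 0 0

[1, 1, 0, 0]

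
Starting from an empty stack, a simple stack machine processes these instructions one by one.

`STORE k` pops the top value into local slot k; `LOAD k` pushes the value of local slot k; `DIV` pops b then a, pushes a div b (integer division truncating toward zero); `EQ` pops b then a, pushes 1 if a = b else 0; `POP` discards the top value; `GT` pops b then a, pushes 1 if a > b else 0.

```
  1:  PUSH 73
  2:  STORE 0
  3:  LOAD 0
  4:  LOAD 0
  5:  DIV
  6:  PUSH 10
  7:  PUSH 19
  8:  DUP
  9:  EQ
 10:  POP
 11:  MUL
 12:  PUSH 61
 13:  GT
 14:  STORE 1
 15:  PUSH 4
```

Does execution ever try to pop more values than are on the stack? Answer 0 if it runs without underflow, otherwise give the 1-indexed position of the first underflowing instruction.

PUSH 73 → 73
STORE 0 → (empty)
LOAD 0  → 73
LOAD 0  → 73 73
DIV     → 1
PUSH 10 → 1 10
PUSH 19 → 1 10 19
DUP     → 1 10 19 19
EQ      → 1 10 1
POP     → 1 10
MUL     → 10
PUSH 61 → 10 61
GT      → 0
STORE 1 → (empty)
PUSH 4  → 4

0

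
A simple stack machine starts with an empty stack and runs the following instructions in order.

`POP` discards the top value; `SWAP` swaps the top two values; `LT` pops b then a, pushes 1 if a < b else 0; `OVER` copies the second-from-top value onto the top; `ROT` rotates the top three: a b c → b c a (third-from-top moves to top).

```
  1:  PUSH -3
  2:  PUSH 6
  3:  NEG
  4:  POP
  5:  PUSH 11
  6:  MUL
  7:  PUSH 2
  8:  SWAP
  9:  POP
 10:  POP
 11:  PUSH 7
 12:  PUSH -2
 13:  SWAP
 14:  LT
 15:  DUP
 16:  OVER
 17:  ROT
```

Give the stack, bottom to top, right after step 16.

[1, 1, 1]

PUSH -3 -> [-3]
PUSH 6  -> [-3, 6]
NEG     -> [-3, -6]
POP     -> [-3]
PUSH 11 -> [-3, 11]
MUL     -> [-33]
PUSH 2  -> [-33, 2]
SWAP    -> [2, -33]
POP     -> [2]
POP     -> []
PUSH 7  -> [7]
PUSH -2 -> [7, -2]
SWAP    -> [-2, 7]
LT      -> [1]
DUP     -> [1, 1]
OVER    -> [1, 1, 1]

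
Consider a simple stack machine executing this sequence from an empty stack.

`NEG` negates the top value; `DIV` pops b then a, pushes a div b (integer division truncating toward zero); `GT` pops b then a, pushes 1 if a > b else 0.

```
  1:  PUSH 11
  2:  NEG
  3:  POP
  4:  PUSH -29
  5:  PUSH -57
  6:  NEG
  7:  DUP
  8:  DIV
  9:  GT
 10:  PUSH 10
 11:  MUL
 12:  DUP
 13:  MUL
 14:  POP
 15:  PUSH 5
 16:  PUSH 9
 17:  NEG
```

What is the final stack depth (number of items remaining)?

PUSH 11  -> [11]
NEG      -> [-11]
POP      -> []
PUSH -29 -> [-29]
PUSH -57 -> [-29, -57]
NEG      -> [-29, 57]
DUP      -> [-29, 57, 57]
DIV      -> [-29, 1]
GT       -> [0]
PUSH 10  -> [0, 10]
MUL      -> [0]
DUP      -> [0, 0]
MUL      -> [0]
POP      -> []
PUSH 5   -> [5]
PUSH 9   -> [5, 9]
NEG      -> [5, -9]

2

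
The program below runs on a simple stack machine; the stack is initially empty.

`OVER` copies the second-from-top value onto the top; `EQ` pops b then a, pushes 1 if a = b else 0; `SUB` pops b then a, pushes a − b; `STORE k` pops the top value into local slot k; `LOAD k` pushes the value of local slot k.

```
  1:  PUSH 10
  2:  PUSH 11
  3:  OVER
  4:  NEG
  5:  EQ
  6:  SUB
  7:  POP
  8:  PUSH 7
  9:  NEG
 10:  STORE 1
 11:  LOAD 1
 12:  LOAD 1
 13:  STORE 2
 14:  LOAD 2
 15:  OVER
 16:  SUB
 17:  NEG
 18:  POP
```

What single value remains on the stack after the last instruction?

-7

PUSH 10 : [10]
PUSH 11 : [10, 11]
OVER    : [10, 11, 10]
NEG     : [10, 11, -10]
EQ      : [10, 0]
SUB     : [10]
POP     : []
PUSH 7  : [7]
NEG     : [-7]
STORE 1 : []
LOAD 1  : [-7]
LOAD 1  : [-7, -7]
STORE 2 : [-7]
LOAD 2  : [-7, -7]
OVER    : [-7, -7, -7]
SUB     : [-7, 0]
NEG     : [-7, 0]
POP     : [-7]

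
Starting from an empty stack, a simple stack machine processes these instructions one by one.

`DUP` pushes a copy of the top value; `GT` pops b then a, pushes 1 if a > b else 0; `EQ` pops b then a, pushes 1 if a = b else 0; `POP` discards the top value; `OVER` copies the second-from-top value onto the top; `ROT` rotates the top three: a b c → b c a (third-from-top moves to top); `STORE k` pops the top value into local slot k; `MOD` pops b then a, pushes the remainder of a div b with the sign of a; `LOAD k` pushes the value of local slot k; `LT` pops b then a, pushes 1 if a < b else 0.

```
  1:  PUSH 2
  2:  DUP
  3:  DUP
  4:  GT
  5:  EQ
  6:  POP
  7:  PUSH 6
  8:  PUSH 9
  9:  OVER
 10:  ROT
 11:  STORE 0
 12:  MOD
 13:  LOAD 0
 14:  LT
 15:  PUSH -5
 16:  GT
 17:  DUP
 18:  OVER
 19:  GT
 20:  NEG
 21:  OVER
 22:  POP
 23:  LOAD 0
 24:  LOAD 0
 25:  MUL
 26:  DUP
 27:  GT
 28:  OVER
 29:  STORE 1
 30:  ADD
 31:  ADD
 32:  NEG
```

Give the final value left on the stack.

PUSH 2  : 2
DUP     : 2 2
DUP     : 2 2 2
GT      : 2 0
EQ      : 0
POP     : (empty)
PUSH 6  : 6
PUSH 9  : 6 9
OVER    : 6 9 6
ROT     : 9 6 6
STORE 0 : 9 6
MOD     : 3
LOAD 0  : 3 6
LT      : 1
PUSH -5 : 1 -5
GT      : 1
DUP     : 1 1
OVER    : 1 1 1
GT      : 1 0
NEG     : 1 0
OVER    : 1 0 1
POP     : 1 0
LOAD 0  : 1 0 6
LOAD 0  : 1 0 6 6
MUL     : 1 0 36
DUP     : 1 0 36 36
GT      : 1 0 0
OVER    : 1 0 0 0
STORE 1 : 1 0 0
ADD     : 1 0
ADD     : 1
NEG     : -1

-1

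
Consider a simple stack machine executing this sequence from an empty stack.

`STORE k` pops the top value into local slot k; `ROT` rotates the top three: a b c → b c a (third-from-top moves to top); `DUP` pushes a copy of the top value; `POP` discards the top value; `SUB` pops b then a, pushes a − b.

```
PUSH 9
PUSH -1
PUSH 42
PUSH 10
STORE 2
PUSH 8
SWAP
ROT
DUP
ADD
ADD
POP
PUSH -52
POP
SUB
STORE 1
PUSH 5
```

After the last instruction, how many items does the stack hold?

PUSH 9   -> 9
PUSH -1  -> 9 -1
PUSH 42  -> 9 -1 42
PUSH 10  -> 9 -1 42 10
STORE 2  -> 9 -1 42
PUSH 8   -> 9 -1 42 8
SWAP     -> 9 -1 8 42
ROT      -> 9 8 42 -1
DUP      -> 9 8 42 -1 -1
ADD      -> 9 8 42 -2
ADD      -> 9 8 40
POP      -> 9 8
PUSH -52 -> 9 8 -52
POP      -> 9 8
SUB      -> 1
STORE 1  -> (empty)
PUSH 5   -> 5

1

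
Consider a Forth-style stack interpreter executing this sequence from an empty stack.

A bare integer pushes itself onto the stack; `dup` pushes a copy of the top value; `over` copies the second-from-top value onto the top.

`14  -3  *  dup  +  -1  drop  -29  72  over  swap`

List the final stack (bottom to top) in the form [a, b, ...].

14   -> 14
-3   -> 14 -3
*    -> -42
dup  -> -42 -42
+    -> -84
-1   -> -84 -1
drop -> -84
-29  -> -84 -29
72   -> -84 -29 72
over -> -84 -29 72 -29
swap -> -84 -29 -29 72

[-84, -29, -29, 72]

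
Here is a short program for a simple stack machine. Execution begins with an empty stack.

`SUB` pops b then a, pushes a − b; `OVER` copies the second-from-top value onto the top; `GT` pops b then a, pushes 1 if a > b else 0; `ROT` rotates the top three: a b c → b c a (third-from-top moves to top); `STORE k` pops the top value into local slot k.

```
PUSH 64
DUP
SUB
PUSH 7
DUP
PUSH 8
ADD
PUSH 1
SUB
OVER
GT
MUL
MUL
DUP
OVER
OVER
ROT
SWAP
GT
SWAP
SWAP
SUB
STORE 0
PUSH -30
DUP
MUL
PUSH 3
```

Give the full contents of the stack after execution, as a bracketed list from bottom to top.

[0, 900, 3]

PUSH 64  : 64
DUP      : 64 64
SUB      : 0
PUSH 7   : 0 7
DUP      : 0 7 7
PUSH 8   : 0 7 7 8
ADD      : 0 7 15
PUSH 1   : 0 7 15 1
SUB      : 0 7 14
OVER     : 0 7 14 7
GT       : 0 7 1
MUL      : 0 7
MUL      : 0
DUP      : 0 0
OVER     : 0 0 0
OVER     : 0 0 0 0
ROT      : 0 0 0 0
SWAP     : 0 0 0 0
GT       : 0 0 0
SWAP     : 0 0 0
SWAP     : 0 0 0
SUB      : 0 0
STORE 0  : 0
PUSH -30 : 0 -30
DUP      : 0 -30 -30
MUL      : 0 900
PUSH 3   : 0 900 3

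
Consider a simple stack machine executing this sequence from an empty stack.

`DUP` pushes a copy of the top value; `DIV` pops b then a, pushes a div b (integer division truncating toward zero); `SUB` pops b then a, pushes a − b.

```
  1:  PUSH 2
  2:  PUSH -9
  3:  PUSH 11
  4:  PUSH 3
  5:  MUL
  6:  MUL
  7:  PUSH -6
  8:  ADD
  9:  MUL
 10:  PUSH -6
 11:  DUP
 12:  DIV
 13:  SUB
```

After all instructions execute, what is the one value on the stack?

-607

PUSH 2  : [2]
PUSH -9 : [2, -9]
PUSH 11 : [2, -9, 11]
PUSH 3  : [2, -9, 11, 3]
MUL     : [2, -9, 33]
MUL     : [2, -297]
PUSH -6 : [2, -297, -6]
ADD     : [2, -303]
MUL     : [-606]
PUSH -6 : [-606, -6]
DUP     : [-606, -6, -6]
DIV     : [-606, 1]
SUB     : [-607]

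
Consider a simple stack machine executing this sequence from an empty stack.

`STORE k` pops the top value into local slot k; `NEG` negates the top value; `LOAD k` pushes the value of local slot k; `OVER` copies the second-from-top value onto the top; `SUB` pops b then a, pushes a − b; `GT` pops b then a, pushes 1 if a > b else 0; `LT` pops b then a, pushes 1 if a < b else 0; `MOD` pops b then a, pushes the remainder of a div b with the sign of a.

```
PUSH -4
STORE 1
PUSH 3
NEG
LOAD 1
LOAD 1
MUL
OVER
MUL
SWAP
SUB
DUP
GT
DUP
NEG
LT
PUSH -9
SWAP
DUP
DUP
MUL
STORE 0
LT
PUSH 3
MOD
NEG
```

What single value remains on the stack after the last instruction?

PUSH -4 -> [-4]
STORE 1 -> []
PUSH 3  -> [3]
NEG     -> [-3]
LOAD 1  -> [-3, -4]
LOAD 1  -> [-3, -4, -4]
MUL     -> [-3, 16]
OVER    -> [-3, 16, -3]
MUL     -> [-3, -48]
SWAP    -> [-48, -3]
SUB     -> [-45]
DUP     -> [-45, -45]
GT      -> [0]
DUP     -> [0, 0]
NEG     -> [0, 0]
LT      -> [0]
PUSH -9 -> [0, -9]
SWAP    -> [-9, 0]
DUP     -> [-9, 0, 0]
DUP     -> [-9, 0, 0, 0]
MUL     -> [-9, 0, 0]
STORE 0 -> [-9, 0]
LT      -> [1]
PUSH 3  -> [1, 3]
MOD     -> [1]
NEG     -> [-1]

-1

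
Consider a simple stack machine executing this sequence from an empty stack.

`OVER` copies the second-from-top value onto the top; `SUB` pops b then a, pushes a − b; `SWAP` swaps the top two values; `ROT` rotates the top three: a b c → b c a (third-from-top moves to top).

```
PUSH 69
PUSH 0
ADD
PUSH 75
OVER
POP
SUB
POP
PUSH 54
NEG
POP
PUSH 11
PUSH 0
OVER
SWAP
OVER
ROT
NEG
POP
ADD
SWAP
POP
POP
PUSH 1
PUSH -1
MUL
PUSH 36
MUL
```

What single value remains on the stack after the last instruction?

-36

PUSH 69 : 69
PUSH 0  : 69 0
ADD     : 69
PUSH 75 : 69 75
OVER    : 69 75 69
POP     : 69 75
SUB     : -6
POP     : (empty)
PUSH 54 : 54
NEG     : -54
POP     : (empty)
PUSH 11 : 11
PUSH 0  : 11 0
OVER    : 11 0 11
SWAP    : 11 11 0
OVER    : 11 11 0 11
ROT     : 11 0 11 11
NEG     : 11 0 11 -11
POP     : 11 0 11
ADD     : 11 11
SWAP    : 11 11
POP     : 11
POP     : (empty)
PUSH 1  : 1
PUSH -1 : 1 -1
MUL     : -1
PUSH 36 : -1 36
MUL     : -36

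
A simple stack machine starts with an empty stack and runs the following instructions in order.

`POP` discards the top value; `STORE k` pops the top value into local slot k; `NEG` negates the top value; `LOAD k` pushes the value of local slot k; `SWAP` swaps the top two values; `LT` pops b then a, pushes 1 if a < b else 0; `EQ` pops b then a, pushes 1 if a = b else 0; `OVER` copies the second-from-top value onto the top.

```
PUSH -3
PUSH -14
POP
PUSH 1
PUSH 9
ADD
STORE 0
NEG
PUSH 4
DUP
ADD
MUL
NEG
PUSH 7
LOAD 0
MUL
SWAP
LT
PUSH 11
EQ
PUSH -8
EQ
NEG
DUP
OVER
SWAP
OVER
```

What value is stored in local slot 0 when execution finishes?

10

PUSH -3   [-3]
PUSH -14  [-3, -14]
POP       [-3]
PUSH 1    [-3, 1]
PUSH 9    [-3, 1, 9]
ADD       [-3, 10]
STORE 0   [-3]
NEG       [3]
PUSH 4    [3, 4]
DUP       [3, 4, 4]
ADD       [3, 8]
MUL       [24]
NEG       [-24]
PUSH 7    [-24, 7]
LOAD 0    [-24, 7, 10]
MUL       [-24, 70]
SWAP      [70, -24]
LT        [0]
PUSH 11   [0, 11]
EQ        [0]
PUSH -8   [0, -8]
EQ        [0]
NEG       [0]
DUP       [0, 0]
OVER      [0, 0, 0]
SWAP      [0, 0, 0]
OVER      [0, 0, 0, 0]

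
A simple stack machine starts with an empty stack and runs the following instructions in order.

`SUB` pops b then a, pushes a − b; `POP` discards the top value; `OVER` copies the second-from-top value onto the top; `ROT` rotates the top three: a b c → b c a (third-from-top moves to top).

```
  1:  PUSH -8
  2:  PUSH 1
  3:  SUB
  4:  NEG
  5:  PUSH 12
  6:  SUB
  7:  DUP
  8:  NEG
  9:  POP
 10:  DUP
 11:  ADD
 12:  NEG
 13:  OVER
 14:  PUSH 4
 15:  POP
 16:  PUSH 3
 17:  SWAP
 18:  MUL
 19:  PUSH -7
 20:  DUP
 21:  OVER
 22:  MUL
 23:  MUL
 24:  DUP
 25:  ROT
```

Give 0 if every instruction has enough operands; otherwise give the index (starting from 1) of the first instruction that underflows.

PUSH -8  -8
PUSH 1   -8 1
SUB      -9
NEG      9
PUSH 12  9 12
SUB      -3
DUP      -3 -3
NEG      -3 3
POP      -3
DUP      -3 -3
ADD      -6
NEG      6
OVER  — needs 2 operands, stack has 1 → underflow

13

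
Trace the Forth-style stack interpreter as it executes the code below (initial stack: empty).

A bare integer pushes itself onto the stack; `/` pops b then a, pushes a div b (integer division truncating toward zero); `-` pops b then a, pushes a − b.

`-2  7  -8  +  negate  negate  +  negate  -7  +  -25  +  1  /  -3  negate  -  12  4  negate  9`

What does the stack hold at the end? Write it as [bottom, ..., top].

-2     → [-2]
7      → [-2, 7]
-8     → [-2, 7, -8]
+      → [-2, -1]
negate → [-2, 1]
negate → [-2, -1]
+      → [-3]
negate → [3]
-7     → [3, -7]
+      → [-4]
-25    → [-4, -25]
+      → [-29]
1      → [-29, 1]
/      → [-29]
-3     → [-29, -3]
negate → [-29, 3]
-      → [-32]
12     → [-32, 12]
4      → [-32, 12, 4]
negate → [-32, 12, -4]
9      → [-32, 12, -4, 9]

[-32, 12, -4, 9]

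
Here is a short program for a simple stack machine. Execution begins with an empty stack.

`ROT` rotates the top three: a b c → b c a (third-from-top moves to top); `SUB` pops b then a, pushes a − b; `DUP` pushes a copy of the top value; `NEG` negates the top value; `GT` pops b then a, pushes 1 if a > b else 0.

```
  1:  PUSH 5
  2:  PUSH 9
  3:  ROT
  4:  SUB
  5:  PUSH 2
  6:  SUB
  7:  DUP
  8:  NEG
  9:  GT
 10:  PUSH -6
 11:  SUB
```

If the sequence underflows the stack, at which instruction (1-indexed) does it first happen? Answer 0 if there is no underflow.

3

PUSH 5  5
PUSH 9  5 9
ROT  — needs 3 operands, stack has 2 → underflow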